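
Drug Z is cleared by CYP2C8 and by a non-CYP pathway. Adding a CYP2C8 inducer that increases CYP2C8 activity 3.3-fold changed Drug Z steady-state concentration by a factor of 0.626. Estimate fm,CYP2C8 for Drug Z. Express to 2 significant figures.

0.26

Let x = fm,CYP2C8. Because steady-state concentration ∝ 1/CL, relative clearance rose to 1/0.626 = 1.597.
Only the CYP2C8 route changed, so 1.597 = x·3.3 + (1 − x), giving x = 0.26.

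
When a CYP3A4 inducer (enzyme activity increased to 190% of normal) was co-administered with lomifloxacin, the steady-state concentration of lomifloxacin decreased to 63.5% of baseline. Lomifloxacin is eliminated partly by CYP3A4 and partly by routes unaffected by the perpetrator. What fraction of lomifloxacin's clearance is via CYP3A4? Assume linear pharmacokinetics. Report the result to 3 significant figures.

Let x = fm,CYP3A4. Because steady-state concentration ∝ 1/CL, relative clearance rose to 1/0.635 = 1.575.
Setting x·1.9 + (1 − x) = 1.575 and solving: x = (1.575 − 1)/(1.9 − 1) = 0.639.

0.639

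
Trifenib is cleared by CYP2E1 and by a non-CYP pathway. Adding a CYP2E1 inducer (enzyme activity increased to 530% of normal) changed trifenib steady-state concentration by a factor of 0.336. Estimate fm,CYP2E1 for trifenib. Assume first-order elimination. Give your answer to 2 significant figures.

Let fm be the CYP2E1 fraction. New clearance relative to baseline = fm × 5.3 + (1 − fm).
Steady-state concentration ratio = 1 / (new CL fraction), so new CL fraction = 1 / 0.336 = 2.976.
fm × 5.3 + 1 − fm = 2.976  ⇒  fm × (5.3 − 1) = 1.976  ⇒  fm = 0.46.

0.46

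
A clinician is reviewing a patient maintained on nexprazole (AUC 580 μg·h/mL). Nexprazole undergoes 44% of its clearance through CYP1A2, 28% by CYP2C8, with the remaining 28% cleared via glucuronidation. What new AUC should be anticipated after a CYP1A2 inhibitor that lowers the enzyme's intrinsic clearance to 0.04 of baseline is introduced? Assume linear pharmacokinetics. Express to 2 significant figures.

CYP1A2: 0.44 × 0.04 = 0.0176
CYP2C8: 0.28 (unchanged)
Other: 0.28 (unchanged)
New clearance relative to baseline: 0.0176 + 0.28 + 0.28 = 0.5776.
With dosing unchanged, AUC scales as 1/CL: 580 / 0.5776 = 1.0 × 10³ μg·h/mL.

1.0 × 10³ μg·h/mL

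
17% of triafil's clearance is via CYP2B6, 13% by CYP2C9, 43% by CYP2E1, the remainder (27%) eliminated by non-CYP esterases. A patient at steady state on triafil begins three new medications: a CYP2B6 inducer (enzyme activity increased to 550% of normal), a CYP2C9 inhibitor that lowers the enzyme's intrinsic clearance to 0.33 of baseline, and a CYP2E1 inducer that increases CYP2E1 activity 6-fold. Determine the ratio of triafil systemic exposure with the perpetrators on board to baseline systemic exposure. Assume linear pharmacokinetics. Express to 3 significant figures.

0.261

The CYP2B6 pathway (17% of clearance) rises to 5.5× activity: 0.17 × 5.5 = 0.935.
The CYP2C9 pathway (13% of clearance) is reduced to 0.33× activity: 0.13 × 0.33 = 0.0429.
The CYP2E1 pathway (43% of clearance) rises to 6× activity: 0.43 × 6 = 2.58.
Non-CYP routes (27%) are unchanged.
CL_new/CL_old = 0.935 + 0.0429 + 2.58 + 0.27 = 3.8279.
Because systemic exposure varies inversely with clearance, the combined effect is 1 / 3.8279 = 0.261.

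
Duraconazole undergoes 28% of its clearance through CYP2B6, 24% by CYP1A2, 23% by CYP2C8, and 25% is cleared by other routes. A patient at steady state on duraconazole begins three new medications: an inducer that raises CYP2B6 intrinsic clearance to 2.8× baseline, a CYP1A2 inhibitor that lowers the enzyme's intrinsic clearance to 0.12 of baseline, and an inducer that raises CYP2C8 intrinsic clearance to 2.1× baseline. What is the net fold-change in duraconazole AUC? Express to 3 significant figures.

0.647

CYP2B6: 0.28 × 2.8 = 0.784
CYP1A2: 0.24 × 0.12 = 0.0288
CYP2C8: 0.23 × 2.1 = 0.483
Other: 0.25 (unchanged)
CL_new/CL_old = 0.784 + 0.0288 + 0.483 + 0.25 = 1.5458.
Because AUC varies inversely with clearance, the combined effect is 1 / 1.5458 = 0.647.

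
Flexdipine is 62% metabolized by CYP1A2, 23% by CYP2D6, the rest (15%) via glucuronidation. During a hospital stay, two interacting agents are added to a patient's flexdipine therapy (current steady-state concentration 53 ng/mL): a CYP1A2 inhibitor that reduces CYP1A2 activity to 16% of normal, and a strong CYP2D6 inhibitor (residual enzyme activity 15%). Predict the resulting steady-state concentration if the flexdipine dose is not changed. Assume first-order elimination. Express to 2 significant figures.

1.9 × 10² ng/mL

The CYP1A2 pathway (62% of clearance) drops to 0.16× activity: 0.62 × 0.16 = 0.0992.
The CYP2D6 pathway (23% of clearance) is reduced to 0.15× activity: 0.23 × 0.15 = 0.0345.
Non-CYP routes (15%) are unchanged.
Relative clearance = 0.0992 + 0.0345 + 0.15 = 0.2837.
Steady-state concentration ∝ 1/CL: new value = 53 / 0.2837 = 1.9 × 10² ng/mL.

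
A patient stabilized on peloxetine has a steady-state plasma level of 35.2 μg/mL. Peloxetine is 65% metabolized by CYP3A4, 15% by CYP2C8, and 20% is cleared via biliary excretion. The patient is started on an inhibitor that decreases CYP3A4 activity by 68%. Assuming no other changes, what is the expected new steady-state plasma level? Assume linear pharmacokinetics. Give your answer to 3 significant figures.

63.1 μg/mL

The CYP3A4 pathway (65% of clearance) drops to 0.32× activity: 0.65 × 0.32 = 0.208.
CYP2C8 (15%) and the residual 20% are unaffected.
Relative clearance = 0.208 + 0.15 + 0.2 = 0.558.
Steady-state plasma level ∝ 1/CL, so new value = 35.2 / 0.558 = 63.1 μg/mL.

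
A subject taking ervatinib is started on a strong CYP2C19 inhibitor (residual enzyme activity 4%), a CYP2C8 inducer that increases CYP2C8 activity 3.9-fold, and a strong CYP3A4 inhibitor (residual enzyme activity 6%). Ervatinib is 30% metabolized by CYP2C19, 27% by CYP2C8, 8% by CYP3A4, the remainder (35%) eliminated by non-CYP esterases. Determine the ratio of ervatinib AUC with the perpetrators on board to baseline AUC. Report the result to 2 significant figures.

0.70

The CYP2C19 pathway (30% of clearance) drops to 0.04× activity: 0.3 × 0.04 = 0.012.
The CYP2C8 pathway (27% of clearance) is boosted to 3.9× activity: 0.27 × 3.9 = 1.053.
The CYP3A4 pathway (8% of clearance) drops to 0.06× activity: 0.08 × 0.06 = 0.0048.
Non-CYP routes (35%) are unchanged.
CL_new/CL_old = 0.012 + 1.053 + 0.0048 + 0.35 = 1.4198.
Net AUC ratio = 1 / 1.4198 = 0.70.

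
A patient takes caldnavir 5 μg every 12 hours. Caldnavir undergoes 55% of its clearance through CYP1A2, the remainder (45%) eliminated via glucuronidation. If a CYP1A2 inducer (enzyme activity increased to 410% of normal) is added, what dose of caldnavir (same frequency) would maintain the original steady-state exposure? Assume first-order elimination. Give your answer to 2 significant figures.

The CYP1A2 pathway (55% of clearance) rises to 4.1× activity: 0.55 × 4.1 = 2.255.
The remaining 45% of clearance is unaffected.
Relative clearance = 2.255 + 0.45 = 2.705.
Exposure is unchanged when dose changes in proportion to clearance. New dose = 5 μg × 2.705 = 14 μg.

14 μg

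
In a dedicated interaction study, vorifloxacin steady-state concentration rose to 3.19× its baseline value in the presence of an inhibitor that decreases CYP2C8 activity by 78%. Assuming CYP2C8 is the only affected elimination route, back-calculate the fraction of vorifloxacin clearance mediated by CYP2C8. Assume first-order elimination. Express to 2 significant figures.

0.88

Let x = fm,CYP2C8. Because steady-state concentration ∝ 1/CL, relative clearance fell to 1/3.19 = 0.3135.
Setting x·0.22 + (1 − x) = 0.3135 and solving: x = (0.3135 − 1)/(0.22 − 1) = 0.88.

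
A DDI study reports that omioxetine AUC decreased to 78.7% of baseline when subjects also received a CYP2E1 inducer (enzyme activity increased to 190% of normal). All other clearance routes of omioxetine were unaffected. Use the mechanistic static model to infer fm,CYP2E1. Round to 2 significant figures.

0.30

Write x for the fraction cleared via CYP2E1. The observed AUC change means clearance rose to 1/0.787 = 1.271 of baseline.
Only the CYP2E1 route changed, so 1.271 = x·1.9 + (1 − x), giving x = 0.30.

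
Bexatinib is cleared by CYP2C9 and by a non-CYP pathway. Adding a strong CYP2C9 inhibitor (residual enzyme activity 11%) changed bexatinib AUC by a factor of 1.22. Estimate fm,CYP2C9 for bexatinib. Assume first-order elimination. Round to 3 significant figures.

CL'/CL = 1 / 1.22 = 0.8197
0.11·fm + (1 − fm) = 0.8197
fm = (0.8197 − 1) / (0.11 − 1) = 0.203

0.203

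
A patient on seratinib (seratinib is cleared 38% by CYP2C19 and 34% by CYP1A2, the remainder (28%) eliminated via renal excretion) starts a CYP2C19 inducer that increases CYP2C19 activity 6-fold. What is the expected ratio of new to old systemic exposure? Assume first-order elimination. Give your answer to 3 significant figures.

The CYP2C19 pathway (38% of clearance) rises to 6× activity: 0.38 × 6 = 2.28.
CYP1A2 (34%) and the residual 28% are unaffected.
CL_new/CL_old = 2.28 + 0.34 + 0.28 = 2.9.
Systemic exposure ratio = CL_old/CL_new = 1 / 2.9 = 0.345.

0.345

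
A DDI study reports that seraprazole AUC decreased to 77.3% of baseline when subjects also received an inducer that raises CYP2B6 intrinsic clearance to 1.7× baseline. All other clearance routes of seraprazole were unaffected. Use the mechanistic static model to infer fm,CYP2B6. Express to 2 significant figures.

Let x = fm,CYP2B6. Because AUC ∝ 1/CL, relative clearance rose to 1/0.773 = 1.294.
Setting x·1.7 + (1 − x) = 1.294 and solving: x = (1.294 − 1)/(1.7 − 1) = 0.42.

0.42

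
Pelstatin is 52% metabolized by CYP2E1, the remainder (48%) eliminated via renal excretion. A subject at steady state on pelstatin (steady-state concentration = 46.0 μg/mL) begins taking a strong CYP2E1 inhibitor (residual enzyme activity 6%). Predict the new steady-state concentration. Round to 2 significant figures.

CYP2E1: 0.52 × 0.06 = 0.0312
Other: 0.48 (unchanged)
New clearance relative to baseline: 0.0312 + 0.48 = 0.5112.
Steady-state concentration ∝ 1/CL, so new value = 46.0 / 0.5112 = 90 μg/mL.

90 μg/mL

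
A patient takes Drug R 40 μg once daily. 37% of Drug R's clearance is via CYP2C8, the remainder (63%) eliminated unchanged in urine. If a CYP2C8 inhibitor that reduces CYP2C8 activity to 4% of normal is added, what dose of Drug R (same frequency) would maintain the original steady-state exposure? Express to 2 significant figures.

26 μg

The CYP2C8 pathway (37% of clearance) drops to 0.04× activity: 0.37 × 0.04 = 0.0148.
Non-CYP routes (63%) are unchanged.
New clearance relative to baseline: 0.0148 + 0.63 = 0.6448.
Exposure is unchanged when dose changes in proportion to clearance. New dose = 40 μg × 0.6448 = 26 μg.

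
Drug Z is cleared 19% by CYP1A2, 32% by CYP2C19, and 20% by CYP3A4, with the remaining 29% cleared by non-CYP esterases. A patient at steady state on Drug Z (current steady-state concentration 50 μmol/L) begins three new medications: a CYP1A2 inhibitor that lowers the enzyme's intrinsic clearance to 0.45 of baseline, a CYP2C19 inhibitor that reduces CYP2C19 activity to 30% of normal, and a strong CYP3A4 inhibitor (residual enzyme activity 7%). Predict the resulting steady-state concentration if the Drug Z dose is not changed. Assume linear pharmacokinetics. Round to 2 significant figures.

1.0 × 10² μmol/L

The CYP1A2 pathway (19% of clearance) is reduced to 0.45× activity: 0.19 × 0.45 = 0.0855.
The CYP2C19 pathway (32% of clearance) drops to 0.3× activity: 0.32 × 0.3 = 0.096.
The CYP3A4 pathway (20% of clearance) falls to 0.07× activity: 0.2 × 0.07 = 0.014.
The remaining 29% of clearance is unaffected.
CL_new/CL_old = 0.0855 + 0.096 + 0.014 + 0.29 = 0.4855.
Steady-state concentration ∝ 1/CL: new value = 50 / 0.4855 = 1.0 × 10² μmol/L.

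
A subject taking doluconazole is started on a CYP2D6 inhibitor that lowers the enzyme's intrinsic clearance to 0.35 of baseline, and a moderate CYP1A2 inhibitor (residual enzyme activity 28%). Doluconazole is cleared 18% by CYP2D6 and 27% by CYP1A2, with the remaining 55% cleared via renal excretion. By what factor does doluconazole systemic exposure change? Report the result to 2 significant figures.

1.5

CYP2D6: 0.18 × 0.35 = 0.063
CYP1A2: 0.27 × 0.28 = 0.0756
Other: 0.55 (unchanged)
New clearance relative to baseline: 0.063 + 0.0756 + 0.55 = 0.6886.
Systemic exposure ∝ 1/CL: fold-change = 1 / 0.6886 = 1.5.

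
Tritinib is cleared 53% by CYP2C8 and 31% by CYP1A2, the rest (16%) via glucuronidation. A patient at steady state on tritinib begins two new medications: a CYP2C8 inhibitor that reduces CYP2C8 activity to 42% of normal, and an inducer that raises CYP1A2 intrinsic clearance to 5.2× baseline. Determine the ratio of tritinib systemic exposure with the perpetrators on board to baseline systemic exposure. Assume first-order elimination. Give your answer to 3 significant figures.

0.501

The CYP2C8 pathway (53% of clearance) drops to 0.42× activity: 0.53 × 0.42 = 0.2226.
The CYP1A2 pathway (31% of clearance) increases to 5.2× activity: 0.31 × 5.2 = 1.612.
The remaining 16% of clearance is unaffected.
New clearance relative to baseline: 0.2226 + 1.612 + 0.16 = 1.9946.
Because systemic exposure varies inversely with clearance, the combined effect is 1 / 1.9946 = 0.501.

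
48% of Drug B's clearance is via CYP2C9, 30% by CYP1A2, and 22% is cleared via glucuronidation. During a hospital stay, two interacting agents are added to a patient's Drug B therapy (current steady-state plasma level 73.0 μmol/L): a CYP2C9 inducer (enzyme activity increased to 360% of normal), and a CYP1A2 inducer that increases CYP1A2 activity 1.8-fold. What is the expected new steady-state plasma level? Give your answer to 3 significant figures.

The CYP2C9 pathway (48% of clearance) rises to 3.6× activity: 0.48 × 3.6 = 1.728.
The CYP1A2 pathway (30% of clearance) increases to 1.8× activity: 0.3 × 1.8 = 0.54.
Non-CYP routes (22%) are unchanged.
Relative clearance = 1.728 + 0.54 + 0.22 = 2.488.
New steady-state plasma level = 73.0 / 2.488 = 29.3 μmol/L (concentration scales inversely with clearance).

29.3 μmol/L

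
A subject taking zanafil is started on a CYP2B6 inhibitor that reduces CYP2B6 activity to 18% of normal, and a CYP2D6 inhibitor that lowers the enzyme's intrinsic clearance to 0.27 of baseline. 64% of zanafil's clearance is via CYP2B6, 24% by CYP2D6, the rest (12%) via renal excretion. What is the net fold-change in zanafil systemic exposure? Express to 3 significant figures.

The CYP2B6 pathway (64% of clearance) is reduced to 0.18× activity: 0.64 × 0.18 = 0.1152.
The CYP2D6 pathway (24% of clearance) falls to 0.27× activity: 0.24 × 0.27 = 0.0648.
Non-CYP routes (12%) are unchanged.
Relative clearance = 0.1152 + 0.0648 + 0.12 = 0.3.
Systemic exposure ∝ 1/CL: fold-change = 1 / 0.3 = 3.33.

3.33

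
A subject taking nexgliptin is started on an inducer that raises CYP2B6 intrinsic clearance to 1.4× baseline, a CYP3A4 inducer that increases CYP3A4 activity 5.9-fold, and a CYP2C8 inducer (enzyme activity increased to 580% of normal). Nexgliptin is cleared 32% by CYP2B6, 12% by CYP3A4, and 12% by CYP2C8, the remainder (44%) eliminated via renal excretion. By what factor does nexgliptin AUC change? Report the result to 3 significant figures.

0.436

CYP2B6: 0.32 × 1.4 = 0.448
CYP3A4: 0.12 × 5.9 = 0.708
CYP2C8: 0.12 × 5.8 = 0.696
Other: 0.44 (unchanged)
Relative clearance = 0.448 + 0.708 + 0.696 + 0.44 = 2.292.
AUC ∝ 1/CL: fold-change = 1 / 2.292 = 0.436.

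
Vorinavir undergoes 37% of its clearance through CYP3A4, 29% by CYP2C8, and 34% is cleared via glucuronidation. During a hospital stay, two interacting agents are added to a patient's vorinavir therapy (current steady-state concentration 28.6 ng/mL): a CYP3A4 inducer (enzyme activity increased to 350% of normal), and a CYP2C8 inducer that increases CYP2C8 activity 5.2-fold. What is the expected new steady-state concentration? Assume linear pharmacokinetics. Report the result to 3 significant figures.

CYP3A4: 0.37 × 3.5 = 1.295
CYP2C8: 0.29 × 5.2 = 1.508
Other: 0.34 (unchanged)
CL_new/CL_old = 1.295 + 1.508 + 0.34 = 3.143.
Dividing the baseline by the relative clearance: 28.6 / 3.143 = 9.10 ng/mL.

9.10 ng/mL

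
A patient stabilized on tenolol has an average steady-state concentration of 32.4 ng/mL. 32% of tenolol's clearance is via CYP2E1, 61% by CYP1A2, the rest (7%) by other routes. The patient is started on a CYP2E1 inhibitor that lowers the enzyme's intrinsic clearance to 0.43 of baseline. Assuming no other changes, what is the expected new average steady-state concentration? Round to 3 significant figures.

The CYP2E1 pathway (32% of clearance) falls to 0.43× activity: 0.32 × 0.43 = 0.1376.
CYP1A2 (61%) and the residual 7% are unaffected.
CL_new/CL_old = 0.1376 + 0.61 + 0.07 = 0.8176.
New average steady-state concentration = baseline ÷ relative clearance = 32.4 / 0.8176 = 39.6 ng/mL.

39.6 ng/mL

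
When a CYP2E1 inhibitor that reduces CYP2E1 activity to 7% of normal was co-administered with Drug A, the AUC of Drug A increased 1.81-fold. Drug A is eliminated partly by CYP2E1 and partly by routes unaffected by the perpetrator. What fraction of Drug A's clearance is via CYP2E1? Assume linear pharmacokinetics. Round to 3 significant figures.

0.481

CL'/CL = 1 / 1.81 = 0.5525
0.07·fm + (1 − fm) = 0.5525
fm = (0.5525 − 1) / (0.07 − 1) = 0.481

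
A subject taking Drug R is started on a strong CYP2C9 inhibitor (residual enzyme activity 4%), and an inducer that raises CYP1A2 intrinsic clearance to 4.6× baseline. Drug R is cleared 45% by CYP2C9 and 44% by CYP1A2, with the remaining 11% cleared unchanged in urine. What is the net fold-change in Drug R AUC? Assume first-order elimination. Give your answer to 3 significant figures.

The CYP2C9 pathway (45% of clearance) drops to 0.04× activity: 0.45 × 0.04 = 0.018.
The CYP1A2 pathway (44% of clearance) rises to 4.6× activity: 0.44 × 4.6 = 2.024.
The remaining 11% of clearance is unaffected.
CL_new/CL_old = 0.018 + 2.024 + 0.11 = 2.152.
AUC ∝ 1/CL: fold-change = 1 / 2.152 = 0.465.

0.465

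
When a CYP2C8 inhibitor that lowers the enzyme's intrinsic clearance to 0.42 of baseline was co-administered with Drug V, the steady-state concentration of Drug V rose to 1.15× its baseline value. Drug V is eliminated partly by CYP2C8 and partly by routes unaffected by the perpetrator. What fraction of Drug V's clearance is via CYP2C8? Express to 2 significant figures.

Write x for the fraction cleared via CYP2C8. The observed steady-state concentration change means clearance fell to 1/1.15 = 0.8696 of baseline.
Only the CYP2C8 route changed, so 0.8696 = x·0.42 + (1 − x), giving x = 0.22.

0.22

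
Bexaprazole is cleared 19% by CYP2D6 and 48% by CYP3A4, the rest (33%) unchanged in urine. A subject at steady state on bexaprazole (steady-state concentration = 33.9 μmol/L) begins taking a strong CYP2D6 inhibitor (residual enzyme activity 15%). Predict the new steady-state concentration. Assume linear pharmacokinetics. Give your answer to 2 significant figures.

The CYP2D6 pathway (19% of clearance) drops to 0.15× activity: 0.19 × 0.15 = 0.0285.
CYP3A4 (48%) and the residual 33% are unaffected.
New clearance relative to baseline: 0.0285 + 0.48 + 0.33 = 0.8385.
Steady-state concentration ∝ 1/CL, so new value = 33.9 / 0.8385 = 40 μmol/L.

40 μmol/L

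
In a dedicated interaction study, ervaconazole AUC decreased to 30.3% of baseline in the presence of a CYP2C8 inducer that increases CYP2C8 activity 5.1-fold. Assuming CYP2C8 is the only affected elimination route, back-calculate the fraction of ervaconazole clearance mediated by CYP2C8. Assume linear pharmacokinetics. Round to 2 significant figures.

Let x = fm,CYP2C8. Because AUC ∝ 1/CL, relative clearance rose to 1/0.303 = 3.3.
Setting x·5.1 + (1 − x) = 3.3 and solving: x = (3.3 − 1)/(5.1 − 1) = 0.56.

0.56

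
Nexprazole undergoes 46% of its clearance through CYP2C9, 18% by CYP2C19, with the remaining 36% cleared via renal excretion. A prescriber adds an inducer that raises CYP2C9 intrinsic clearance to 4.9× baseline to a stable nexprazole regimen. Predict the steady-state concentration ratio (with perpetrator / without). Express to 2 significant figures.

0.36

The CYP2C9 pathway (46% of clearance) rises to 4.9× activity: 0.46 × 4.9 = 2.254.
CYP2C19 (18%) and the residual 36% are unaffected.
New clearance relative to baseline: 2.254 + 0.18 + 0.36 = 2.794.
Steady-state concentration ratio = CL_old/CL_new = 1 / 2.794 = 0.36.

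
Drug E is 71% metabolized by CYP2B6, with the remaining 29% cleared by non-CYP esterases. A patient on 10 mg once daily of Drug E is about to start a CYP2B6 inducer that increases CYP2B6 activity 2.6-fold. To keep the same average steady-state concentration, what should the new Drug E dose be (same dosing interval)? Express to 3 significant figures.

21.4 mg

The CYP2B6 pathway (71% of clearance) rises to 2.6× activity: 0.71 × 2.6 = 1.846.
The remaining 29% of clearance is unaffected.
Relative clearance = 1.846 + 0.29 = 2.136.
Exposure is unchanged when dose changes in proportion to clearance. New dose = 10 mg × 2.136 = 21.4 mg.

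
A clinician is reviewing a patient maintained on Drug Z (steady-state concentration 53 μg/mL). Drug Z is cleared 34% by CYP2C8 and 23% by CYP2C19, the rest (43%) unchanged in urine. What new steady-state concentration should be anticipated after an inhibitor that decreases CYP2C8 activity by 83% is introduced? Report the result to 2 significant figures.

CYP2C8: 0.34 × 0.17 = 0.0578
CYP2C19: 0.23 (unchanged)
Other: 0.43 (unchanged)
Relative clearance = 0.0578 + 0.23 + 0.43 = 0.7178.
With dosing unchanged, steady-state concentration scales as 1/CL: 53 / 0.7178 = 74 μg/mL.

74 μg/mL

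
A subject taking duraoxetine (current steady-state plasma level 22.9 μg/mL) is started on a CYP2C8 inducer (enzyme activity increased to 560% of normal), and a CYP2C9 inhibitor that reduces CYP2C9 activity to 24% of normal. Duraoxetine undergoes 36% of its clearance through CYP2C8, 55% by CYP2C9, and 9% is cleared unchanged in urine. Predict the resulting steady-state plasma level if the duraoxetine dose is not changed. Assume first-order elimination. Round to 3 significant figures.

The CYP2C8 pathway (36% of clearance) increases to 5.6× activity: 0.36 × 5.6 = 2.016.
The CYP2C9 pathway (55% of clearance) drops to 0.24× activity: 0.55 × 0.24 = 0.132.
The remaining 9% of clearance is unaffected.
New clearance relative to baseline: 2.016 + 0.132 + 0.09 = 2.238.
Dividing the baseline by the relative clearance: 22.9 / 2.238 = 10.2 μg/mL.

10.2 μg/mL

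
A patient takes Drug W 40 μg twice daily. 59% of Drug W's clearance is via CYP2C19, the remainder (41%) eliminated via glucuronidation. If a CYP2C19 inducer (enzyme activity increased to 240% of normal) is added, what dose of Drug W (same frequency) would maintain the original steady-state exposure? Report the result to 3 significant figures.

73.0 μg

The CYP2C19 pathway (59% of clearance) increases to 2.4× activity: 0.59 × 2.4 = 1.416.
The remaining 41% of clearance is unaffected.
Relative clearance = 1.416 + 0.41 = 1.826.
Css,avg = (dose rate)/CL, so holding Css fixed requires dose ∝ CL: 40 × 1.826 = 73.0 μg.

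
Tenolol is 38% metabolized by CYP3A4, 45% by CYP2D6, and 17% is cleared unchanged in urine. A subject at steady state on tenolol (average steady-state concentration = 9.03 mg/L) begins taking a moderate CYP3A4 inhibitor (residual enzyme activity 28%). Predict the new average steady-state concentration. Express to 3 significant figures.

12.4 mg/L

The CYP3A4 pathway (38% of clearance) falls to 0.28× activity: 0.38 × 0.28 = 0.1064.
CYP2D6 (45%) and the residual 17% are unaffected.
Relative clearance = 0.1064 + 0.45 + 0.17 = 0.7264.
New average steady-state concentration = baseline ÷ relative clearance = 9.03 / 0.7264 = 12.4 mg/L.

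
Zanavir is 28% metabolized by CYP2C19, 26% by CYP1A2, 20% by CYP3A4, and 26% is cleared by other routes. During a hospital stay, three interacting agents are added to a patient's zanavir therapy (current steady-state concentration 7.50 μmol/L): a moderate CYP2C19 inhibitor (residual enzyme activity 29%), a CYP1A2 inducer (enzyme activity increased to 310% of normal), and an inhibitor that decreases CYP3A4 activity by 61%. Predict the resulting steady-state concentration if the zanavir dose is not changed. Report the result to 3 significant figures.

6.12 μmol/L

The CYP2C19 pathway (28% of clearance) is reduced to 0.29× activity: 0.28 × 0.29 = 0.0812.
The CYP1A2 pathway (26% of clearance) increases to 3.1× activity: 0.26 × 3.1 = 0.806.
The CYP3A4 pathway (20% of clearance) falls to 0.39× activity: 0.2 × 0.39 = 0.078.
Non-CYP routes (26%) are unchanged.
CL_new/CL_old = 0.0812 + 0.806 + 0.078 + 0.26 = 1.2252.
Dividing the baseline by the relative clearance: 7.50 / 1.2252 = 6.12 μmol/L.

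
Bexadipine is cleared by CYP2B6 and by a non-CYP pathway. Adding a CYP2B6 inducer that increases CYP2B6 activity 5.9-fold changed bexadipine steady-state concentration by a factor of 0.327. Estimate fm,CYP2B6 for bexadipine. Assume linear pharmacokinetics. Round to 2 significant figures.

Let fm be the CYP2B6 fraction. New clearance relative to baseline = fm × 5.9 + (1 − fm).
Steady-state concentration ratio = 1 / (new CL fraction), so new CL fraction = 1 / 0.327 = 3.058.
fm × 5.9 + 1 − fm = 3.058  ⇒  fm × (5.9 − 1) = 2.058  ⇒  fm = 0.42.

0.42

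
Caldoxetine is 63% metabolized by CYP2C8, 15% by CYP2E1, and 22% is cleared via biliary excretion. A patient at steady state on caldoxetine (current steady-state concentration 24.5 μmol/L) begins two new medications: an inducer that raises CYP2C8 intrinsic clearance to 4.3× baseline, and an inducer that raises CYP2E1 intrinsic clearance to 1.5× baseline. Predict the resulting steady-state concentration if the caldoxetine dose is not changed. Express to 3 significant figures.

7.77 μmol/L

The CYP2C8 pathway (63% of clearance) rises to 4.3× activity: 0.63 × 4.3 = 2.709.
The CYP2E1 pathway (15% of clearance) rises to 1.5× activity: 0.15 × 1.5 = 0.225.
The remaining 22% of clearance is unaffected.
New clearance relative to baseline: 2.709 + 0.225 + 0.22 = 3.154.
Steady-state concentration ∝ 1/CL: new value = 24.5 / 3.154 = 7.77 μmol/L.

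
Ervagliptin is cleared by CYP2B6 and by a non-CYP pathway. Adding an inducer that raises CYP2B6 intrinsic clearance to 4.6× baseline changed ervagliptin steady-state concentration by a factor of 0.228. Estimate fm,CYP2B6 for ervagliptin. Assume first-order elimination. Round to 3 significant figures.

0.941

Call the CYP2B6 fraction fm. After the interaction, CL_new/CL_old = fm × 4.6 + (1 − fm).
Steady-state concentration ratio = 1 / (new CL fraction), so new CL fraction = 1 / 0.228 = 4.386.
fm × 4.6 + 1 − fm = 4.386  ⇒  fm × (4.6 − 1) = 3.386  ⇒  fm = 0.941.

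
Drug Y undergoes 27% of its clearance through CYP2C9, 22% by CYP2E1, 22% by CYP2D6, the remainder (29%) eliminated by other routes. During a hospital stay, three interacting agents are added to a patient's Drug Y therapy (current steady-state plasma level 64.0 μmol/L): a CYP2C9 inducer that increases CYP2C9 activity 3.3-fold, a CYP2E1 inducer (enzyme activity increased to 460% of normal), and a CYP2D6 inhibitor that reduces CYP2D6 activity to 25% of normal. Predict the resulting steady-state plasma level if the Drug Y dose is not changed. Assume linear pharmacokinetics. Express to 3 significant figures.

The CYP2C9 pathway (27% of clearance) is boosted to 3.3× activity: 0.27 × 3.3 = 0.891.
The CYP2E1 pathway (22% of clearance) rises to 4.6× activity: 0.22 × 4.6 = 1.012.
The CYP2D6 pathway (22% of clearance) is reduced to 0.25× activity: 0.22 × 0.25 = 0.055.
The remaining 29% of clearance is unaffected.
Relative clearance = 0.891 + 1.012 + 0.055 + 0.29 = 2.248.
Steady-state plasma level ∝ 1/CL: new value = 64.0 / 2.248 = 28.5 μmol/L.

28.5 μmol/L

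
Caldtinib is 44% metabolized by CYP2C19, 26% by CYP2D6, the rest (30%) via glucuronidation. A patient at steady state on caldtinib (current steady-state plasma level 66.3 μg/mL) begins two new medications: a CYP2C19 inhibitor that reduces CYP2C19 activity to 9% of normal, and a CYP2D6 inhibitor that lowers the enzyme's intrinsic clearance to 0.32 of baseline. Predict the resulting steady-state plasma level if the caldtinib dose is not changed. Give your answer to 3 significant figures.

157 μg/mL

CYP2C19: 0.44 × 0.09 = 0.0396
CYP2D6: 0.26 × 0.32 = 0.0832
Other: 0.3 (unchanged)
CL_new/CL_old = 0.0396 + 0.0832 + 0.3 = 0.4228.
Dividing the baseline by the relative clearance: 66.3 / 0.4228 = 157 μg/mL.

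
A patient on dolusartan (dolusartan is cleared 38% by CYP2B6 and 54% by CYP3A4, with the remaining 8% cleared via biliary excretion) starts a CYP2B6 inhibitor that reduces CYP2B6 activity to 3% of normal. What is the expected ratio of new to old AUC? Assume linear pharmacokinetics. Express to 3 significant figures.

1.58

CYP2B6: 0.38 × 0.03 = 0.0114
CYP3A4: 0.54 (unchanged)
Other: 0.08 (unchanged)
New clearance relative to baseline: 0.0114 + 0.54 + 0.08 = 0.6314.
AUC ratio = CL_old/CL_new = 1 / 0.6314 = 1.58.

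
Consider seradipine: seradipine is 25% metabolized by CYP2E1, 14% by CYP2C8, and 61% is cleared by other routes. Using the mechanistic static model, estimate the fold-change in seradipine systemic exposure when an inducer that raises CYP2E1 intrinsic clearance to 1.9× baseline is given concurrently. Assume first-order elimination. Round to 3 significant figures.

0.816

CYP2E1: 0.25 × 1.9 = 0.475
CYP2C8: 0.14 (unchanged)
Other: 0.61 (unchanged)
CL_new/CL_old = 0.475 + 0.14 + 0.61 = 1.225.
Since systemic exposure ∝ 1/CL, the ratio is 1 / 1.225 = 0.816.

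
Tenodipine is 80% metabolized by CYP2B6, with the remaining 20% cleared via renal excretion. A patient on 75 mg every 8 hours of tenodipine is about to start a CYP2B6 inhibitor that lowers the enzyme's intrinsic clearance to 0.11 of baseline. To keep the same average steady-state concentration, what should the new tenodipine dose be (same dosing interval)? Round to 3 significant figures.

The CYP2B6 pathway (80% of clearance) is reduced to 0.11× activity: 0.8 × 0.11 = 0.088.
The remaining 20% of clearance is unaffected.
Relative clearance = 0.088 + 0.2 = 0.288.
To maintain the same steady-state level, dose must scale with clearance: new dose = 75 × 0.288 = 21.6 mg.

21.6 mg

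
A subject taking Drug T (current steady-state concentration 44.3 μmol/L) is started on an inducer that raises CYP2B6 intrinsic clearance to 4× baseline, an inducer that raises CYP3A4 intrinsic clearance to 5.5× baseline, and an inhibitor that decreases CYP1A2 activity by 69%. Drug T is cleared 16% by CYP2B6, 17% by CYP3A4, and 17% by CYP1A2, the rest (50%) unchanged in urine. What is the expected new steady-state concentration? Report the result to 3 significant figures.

CYP2B6: 0.16 × 4 = 0.64
CYP3A4: 0.17 × 5.5 = 0.935
CYP1A2: 0.17 × 0.31 = 0.0527
Other: 0.5 (unchanged)
Relative clearance = 0.64 + 0.935 + 0.0527 + 0.5 = 2.1277.
Dividing the baseline by the relative clearance: 44.3 / 2.1277 = 20.8 μmol/L.

20.8 μmol/L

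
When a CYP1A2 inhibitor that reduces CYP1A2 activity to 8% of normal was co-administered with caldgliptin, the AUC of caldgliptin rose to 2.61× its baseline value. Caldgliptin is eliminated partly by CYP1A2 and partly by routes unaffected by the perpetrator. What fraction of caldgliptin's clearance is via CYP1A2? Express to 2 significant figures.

CL'/CL = 1 / 2.61 = 0.3831
0.08·fm + (1 − fm) = 0.3831
fm = (0.3831 − 1) / (0.08 − 1) = 0.67

0.67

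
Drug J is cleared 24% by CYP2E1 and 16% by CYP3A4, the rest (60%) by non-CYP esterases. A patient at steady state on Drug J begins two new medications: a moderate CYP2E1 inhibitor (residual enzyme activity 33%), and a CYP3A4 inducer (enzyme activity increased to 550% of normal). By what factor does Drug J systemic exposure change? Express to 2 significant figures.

0.64

The CYP2E1 pathway (24% of clearance) falls to 0.33× activity: 0.24 × 0.33 = 0.0792.
The CYP3A4 pathway (16% of clearance) is boosted to 5.5× activity: 0.16 × 5.5 = 0.88.
The remaining 60% of clearance is unaffected.
New clearance relative to baseline: 0.0792 + 0.88 + 0.6 = 1.5592.
Because systemic exposure varies inversely with clearance, the combined effect is 1 / 1.5592 = 0.64.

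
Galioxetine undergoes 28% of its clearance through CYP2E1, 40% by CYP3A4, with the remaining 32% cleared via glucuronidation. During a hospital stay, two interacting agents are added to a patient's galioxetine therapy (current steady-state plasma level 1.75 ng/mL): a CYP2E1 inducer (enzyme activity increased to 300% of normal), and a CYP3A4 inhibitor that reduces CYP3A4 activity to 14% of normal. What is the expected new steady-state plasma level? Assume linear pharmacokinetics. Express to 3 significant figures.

The CYP2E1 pathway (28% of clearance) rises to 3× activity: 0.28 × 3 = 0.84.
The CYP3A4 pathway (40% of clearance) falls to 0.14× activity: 0.4 × 0.14 = 0.056.
Non-CYP routes (32%) are unchanged.
Relative clearance = 0.84 + 0.056 + 0.32 = 1.216.
Steady-state plasma level ∝ 1/CL: new value = 1.75 / 1.216 = 1.44 ng/mL.

1.44 ng/mL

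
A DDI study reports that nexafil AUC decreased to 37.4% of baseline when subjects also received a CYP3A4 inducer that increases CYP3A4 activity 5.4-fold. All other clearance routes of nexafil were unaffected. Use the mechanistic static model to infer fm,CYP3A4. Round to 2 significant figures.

Call the CYP3A4 fraction fm. After the interaction, CL_new/CL_old = fm × 5.4 + (1 − fm).
AUC ratio = 1 / (new CL fraction), so new CL fraction = 1 / 0.374 = 2.674.
fm × 5.4 + 1 − fm = 2.674  ⇒  fm × (5.4 − 1) = 1.674  ⇒  fm = 0.38.

0.38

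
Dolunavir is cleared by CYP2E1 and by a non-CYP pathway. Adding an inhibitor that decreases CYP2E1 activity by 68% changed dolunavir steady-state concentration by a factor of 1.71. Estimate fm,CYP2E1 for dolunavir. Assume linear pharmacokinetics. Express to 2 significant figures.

Let fm be the CYP2E1 fraction. New clearance relative to baseline = fm × 0.32 + (1 − fm).
Steady-state concentration ratio = 1 / (new CL fraction), so new CL fraction = 1 / 1.71 = 0.5848.
fm × 0.32 + 1 − fm = 0.5848  ⇒  fm × (0.32 − 1) = −0.4152  ⇒  fm = 0.61.

0.61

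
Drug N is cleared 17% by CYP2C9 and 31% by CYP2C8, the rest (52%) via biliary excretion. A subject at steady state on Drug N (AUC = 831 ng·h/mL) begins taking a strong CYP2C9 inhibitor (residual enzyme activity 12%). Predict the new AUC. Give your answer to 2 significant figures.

The CYP2C9 pathway (17% of clearance) falls to 0.12× activity: 0.17 × 0.12 = 0.0204.
CYP2C8 (31%) and the residual 52% are unaffected.
CL_new/CL_old = 0.0204 + 0.31 + 0.52 = 0.8504.
New AUC = baseline ÷ relative clearance = 831 / 0.8504 = 9.8 × 10² ng·h/mL.

9.8 × 10² ng·h/mL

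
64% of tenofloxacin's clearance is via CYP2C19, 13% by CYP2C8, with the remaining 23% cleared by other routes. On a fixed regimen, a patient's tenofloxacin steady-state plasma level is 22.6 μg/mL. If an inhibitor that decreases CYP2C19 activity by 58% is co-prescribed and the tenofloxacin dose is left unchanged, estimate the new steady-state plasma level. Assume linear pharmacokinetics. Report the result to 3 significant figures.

35.9 μg/mL

The CYP2C19 pathway (64% of clearance) falls to 0.42× activity: 0.64 × 0.42 = 0.2688.
CYP2C8 (13%) and the residual 23% are unaffected.
Relative clearance = 0.2688 + 0.13 + 0.23 = 0.6288.
New steady-state plasma level = baseline ÷ relative clearance = 22.6 / 0.6288 = 35.9 μg/mL.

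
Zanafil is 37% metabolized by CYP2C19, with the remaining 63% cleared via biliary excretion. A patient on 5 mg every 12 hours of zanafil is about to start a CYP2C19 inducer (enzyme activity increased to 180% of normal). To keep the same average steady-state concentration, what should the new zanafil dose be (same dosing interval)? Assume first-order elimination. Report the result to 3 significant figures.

6.48 mg

The CYP2C19 pathway (37% of clearance) rises to 1.8× activity: 0.37 × 1.8 = 0.666.
Non-CYP routes (63%) are unchanged.
CL_new/CL_old = 0.666 + 0.63 = 1.296.
To maintain the same steady-state level, dose must scale with clearance: new dose = 5 × 1.296 = 6.48 mg.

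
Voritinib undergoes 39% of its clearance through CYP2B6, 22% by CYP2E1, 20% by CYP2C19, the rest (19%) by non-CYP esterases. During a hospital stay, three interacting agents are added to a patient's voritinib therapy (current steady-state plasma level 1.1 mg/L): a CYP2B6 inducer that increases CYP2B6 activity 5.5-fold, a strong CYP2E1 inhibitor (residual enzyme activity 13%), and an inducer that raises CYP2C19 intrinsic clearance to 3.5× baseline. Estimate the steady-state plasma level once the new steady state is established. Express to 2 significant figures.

0.36 mg/L

CYP2B6: 0.39 × 5.5 = 2.145
CYP2E1: 0.22 × 0.13 = 0.0286
CYP2C19: 0.2 × 3.5 = 0.7
Other: 0.19 (unchanged)
Relative clearance = 2.145 + 0.0286 + 0.7 + 0.19 = 3.0636.
New steady-state plasma level = 1.1 / 3.0636 = 0.36 mg/L (concentration scales inversely with clearance).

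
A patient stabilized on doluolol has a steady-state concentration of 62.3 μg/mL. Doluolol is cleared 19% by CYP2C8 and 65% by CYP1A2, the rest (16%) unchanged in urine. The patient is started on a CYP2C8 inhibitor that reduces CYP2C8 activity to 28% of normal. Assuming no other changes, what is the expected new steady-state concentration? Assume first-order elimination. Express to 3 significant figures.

The CYP2C8 pathway (19% of clearance) falls to 0.28× activity: 0.19 × 0.28 = 0.0532.
CYP1A2 (65%) and the residual 16% are unaffected.
New clearance relative to baseline: 0.0532 + 0.65 + 0.16 = 0.8632.
With dosing unchanged, steady-state concentration scales as 1/CL: 62.3 / 0.8632 = 72.2 μg/mL.

72.2 μg/mL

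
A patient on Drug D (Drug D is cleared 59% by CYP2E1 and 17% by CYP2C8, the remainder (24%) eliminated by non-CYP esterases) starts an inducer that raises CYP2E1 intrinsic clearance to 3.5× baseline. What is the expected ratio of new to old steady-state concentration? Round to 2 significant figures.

0.40

The CYP2E1 pathway (59% of clearance) is boosted to 3.5× activity: 0.59 × 3.5 = 2.065.
CYP2C8 (17%) and the residual 24% are unaffected.
CL_new/CL_old = 2.065 + 0.17 + 0.24 = 2.475.
Since steady-state concentration ∝ 1/CL, the ratio is 1 / 2.475 = 0.40.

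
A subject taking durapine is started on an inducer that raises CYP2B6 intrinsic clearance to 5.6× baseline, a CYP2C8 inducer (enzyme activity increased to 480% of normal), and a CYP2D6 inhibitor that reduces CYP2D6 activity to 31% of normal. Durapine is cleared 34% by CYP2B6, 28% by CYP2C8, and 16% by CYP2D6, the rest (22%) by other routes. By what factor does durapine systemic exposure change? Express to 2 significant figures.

The CYP2B6 pathway (34% of clearance) increases to 5.6× activity: 0.34 × 5.6 = 1.904.
The CYP2C8 pathway (28% of clearance) rises to 4.8× activity: 0.28 × 4.8 = 1.344.
The CYP2D6 pathway (16% of clearance) drops to 0.31× activity: 0.16 × 0.31 = 0.0496.
Non-CYP routes (22%) are unchanged.
CL_new/CL_old = 1.904 + 1.344 + 0.0496 + 0.22 = 3.5176.
Because systemic exposure varies inversely with clearance, the combined effect is 1 / 3.5176 = 0.28.

0.28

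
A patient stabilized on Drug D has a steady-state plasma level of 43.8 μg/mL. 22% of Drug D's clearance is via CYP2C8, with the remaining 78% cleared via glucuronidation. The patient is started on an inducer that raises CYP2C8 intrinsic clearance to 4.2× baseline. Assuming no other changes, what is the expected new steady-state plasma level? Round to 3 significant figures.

25.7 μg/mL

The CYP2C8 pathway (22% of clearance) is boosted to 4.2× activity: 0.22 × 4.2 = 0.924.
The remaining 78% of clearance is unaffected.
CL_new/CL_old = 0.924 + 0.78 = 1.704.
New steady-state plasma level = baseline ÷ relative clearance = 43.8 / 1.704 = 25.7 μg/mL.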